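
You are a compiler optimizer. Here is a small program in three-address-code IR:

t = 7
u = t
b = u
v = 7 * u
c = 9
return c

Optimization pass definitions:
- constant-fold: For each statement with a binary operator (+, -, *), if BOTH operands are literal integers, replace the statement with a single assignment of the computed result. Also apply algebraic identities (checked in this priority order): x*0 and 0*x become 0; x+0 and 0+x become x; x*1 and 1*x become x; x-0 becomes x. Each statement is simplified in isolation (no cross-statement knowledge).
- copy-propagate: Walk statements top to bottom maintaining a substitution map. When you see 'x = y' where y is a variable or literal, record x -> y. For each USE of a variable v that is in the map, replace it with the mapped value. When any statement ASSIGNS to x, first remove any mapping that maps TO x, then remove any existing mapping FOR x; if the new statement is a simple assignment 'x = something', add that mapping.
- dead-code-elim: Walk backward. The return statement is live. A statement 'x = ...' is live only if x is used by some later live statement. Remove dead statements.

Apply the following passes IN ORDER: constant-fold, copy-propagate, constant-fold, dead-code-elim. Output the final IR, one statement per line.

Initial IR:
  t = 7
  u = t
  b = u
  v = 7 * u
  c = 9
  return c
After constant-fold (6 stmts):
  t = 7
  u = t
  b = u
  v = 7 * u
  c = 9
  return c
After copy-propagate (6 stmts):
  t = 7
  u = 7
  b = 7
  v = 7 * 7
  c = 9
  return 9
After constant-fold (6 stmts):
  t = 7
  u = 7
  b = 7
  v = 49
  c = 9
  return 9
After dead-code-elim (1 stmts):
  return 9

Answer: return 9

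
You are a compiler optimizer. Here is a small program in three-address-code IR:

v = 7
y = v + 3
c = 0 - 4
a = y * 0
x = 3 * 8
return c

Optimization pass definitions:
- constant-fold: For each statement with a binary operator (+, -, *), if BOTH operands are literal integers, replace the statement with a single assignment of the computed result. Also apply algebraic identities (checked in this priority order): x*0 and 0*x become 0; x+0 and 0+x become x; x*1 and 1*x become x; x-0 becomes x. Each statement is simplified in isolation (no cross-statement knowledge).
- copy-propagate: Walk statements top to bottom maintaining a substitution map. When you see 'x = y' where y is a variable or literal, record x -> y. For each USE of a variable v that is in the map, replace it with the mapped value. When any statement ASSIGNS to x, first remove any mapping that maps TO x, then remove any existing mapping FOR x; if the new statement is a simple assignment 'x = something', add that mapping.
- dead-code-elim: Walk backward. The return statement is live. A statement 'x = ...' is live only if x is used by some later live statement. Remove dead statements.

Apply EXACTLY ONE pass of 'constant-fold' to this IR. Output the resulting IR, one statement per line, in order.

Answer: v = 7
y = v + 3
c = -4
a = 0
x = 24
return c

Derivation:
Applying constant-fold statement-by-statement:
  [1] v = 7  (unchanged)
  [2] y = v + 3  (unchanged)
  [3] c = 0 - 4  -> c = -4
  [4] a = y * 0  -> a = 0
  [5] x = 3 * 8  -> x = 24
  [6] return c  (unchanged)
Result (6 stmts):
  v = 7
  y = v + 3
  c = -4
  a = 0
  x = 24
  return c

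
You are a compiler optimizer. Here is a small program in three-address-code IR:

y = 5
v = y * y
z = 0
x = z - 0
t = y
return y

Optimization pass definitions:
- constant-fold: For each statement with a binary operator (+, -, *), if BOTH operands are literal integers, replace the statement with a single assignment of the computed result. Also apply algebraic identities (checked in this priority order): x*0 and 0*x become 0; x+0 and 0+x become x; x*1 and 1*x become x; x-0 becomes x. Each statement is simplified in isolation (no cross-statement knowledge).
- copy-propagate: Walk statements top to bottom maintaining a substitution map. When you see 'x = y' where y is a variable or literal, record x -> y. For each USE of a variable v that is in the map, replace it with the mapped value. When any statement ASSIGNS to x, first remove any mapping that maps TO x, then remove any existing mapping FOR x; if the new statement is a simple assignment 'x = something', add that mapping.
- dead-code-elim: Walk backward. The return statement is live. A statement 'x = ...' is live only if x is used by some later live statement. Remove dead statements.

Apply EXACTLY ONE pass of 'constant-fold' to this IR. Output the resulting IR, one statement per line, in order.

Applying constant-fold statement-by-statement:
  [1] y = 5  (unchanged)
  [2] v = y * y  (unchanged)
  [3] z = 0  (unchanged)
  [4] x = z - 0  -> x = z
  [5] t = y  (unchanged)
  [6] return y  (unchanged)
Result (6 stmts):
  y = 5
  v = y * y
  z = 0
  x = z
  t = y
  return y

Answer: y = 5
v = y * y
z = 0
x = z
t = y
return y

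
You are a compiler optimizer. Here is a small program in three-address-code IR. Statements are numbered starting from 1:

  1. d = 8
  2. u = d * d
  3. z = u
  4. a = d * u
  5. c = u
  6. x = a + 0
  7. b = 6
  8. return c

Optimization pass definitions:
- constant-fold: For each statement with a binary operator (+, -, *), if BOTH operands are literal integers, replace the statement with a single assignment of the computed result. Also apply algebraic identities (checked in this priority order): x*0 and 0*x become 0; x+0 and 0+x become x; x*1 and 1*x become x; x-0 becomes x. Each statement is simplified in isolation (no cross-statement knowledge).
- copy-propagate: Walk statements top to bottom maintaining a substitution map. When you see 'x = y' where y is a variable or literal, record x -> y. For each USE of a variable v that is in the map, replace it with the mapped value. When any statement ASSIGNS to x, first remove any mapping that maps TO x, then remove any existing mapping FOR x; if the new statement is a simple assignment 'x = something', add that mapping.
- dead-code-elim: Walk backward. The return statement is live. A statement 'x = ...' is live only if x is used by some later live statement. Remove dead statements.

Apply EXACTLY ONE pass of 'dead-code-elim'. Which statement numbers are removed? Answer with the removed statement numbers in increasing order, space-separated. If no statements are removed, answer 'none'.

Answer: 3 4 6 7

Derivation:
Backward liveness scan:
Stmt 1 'd = 8': KEEP (d is live); live-in = []
Stmt 2 'u = d * d': KEEP (u is live); live-in = ['d']
Stmt 3 'z = u': DEAD (z not in live set ['u'])
Stmt 4 'a = d * u': DEAD (a not in live set ['u'])
Stmt 5 'c = u': KEEP (c is live); live-in = ['u']
Stmt 6 'x = a + 0': DEAD (x not in live set ['c'])
Stmt 7 'b = 6': DEAD (b not in live set ['c'])
Stmt 8 'return c': KEEP (return); live-in = ['c']
Removed statement numbers: [3, 4, 6, 7]
Surviving IR:
  d = 8
  u = d * d
  c = u
  return c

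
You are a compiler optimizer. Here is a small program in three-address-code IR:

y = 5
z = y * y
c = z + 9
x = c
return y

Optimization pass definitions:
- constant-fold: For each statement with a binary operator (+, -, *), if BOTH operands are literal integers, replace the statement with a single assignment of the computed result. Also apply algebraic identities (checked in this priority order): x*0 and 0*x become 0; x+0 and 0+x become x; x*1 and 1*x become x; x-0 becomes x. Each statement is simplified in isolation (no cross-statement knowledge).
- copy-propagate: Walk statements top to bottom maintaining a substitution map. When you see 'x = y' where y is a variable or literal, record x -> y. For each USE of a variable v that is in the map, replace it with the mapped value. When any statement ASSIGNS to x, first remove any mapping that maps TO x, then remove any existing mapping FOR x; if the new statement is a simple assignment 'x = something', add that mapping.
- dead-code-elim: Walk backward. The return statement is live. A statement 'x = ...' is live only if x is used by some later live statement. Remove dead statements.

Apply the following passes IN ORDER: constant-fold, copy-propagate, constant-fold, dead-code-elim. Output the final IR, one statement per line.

Answer: return 5

Derivation:
Initial IR:
  y = 5
  z = y * y
  c = z + 9
  x = c
  return y
After constant-fold (5 stmts):
  y = 5
  z = y * y
  c = z + 9
  x = c
  return y
After copy-propagate (5 stmts):
  y = 5
  z = 5 * 5
  c = z + 9
  x = c
  return 5
After constant-fold (5 stmts):
  y = 5
  z = 25
  c = z + 9
  x = c
  return 5
After dead-code-elim (1 stmts):
  return 5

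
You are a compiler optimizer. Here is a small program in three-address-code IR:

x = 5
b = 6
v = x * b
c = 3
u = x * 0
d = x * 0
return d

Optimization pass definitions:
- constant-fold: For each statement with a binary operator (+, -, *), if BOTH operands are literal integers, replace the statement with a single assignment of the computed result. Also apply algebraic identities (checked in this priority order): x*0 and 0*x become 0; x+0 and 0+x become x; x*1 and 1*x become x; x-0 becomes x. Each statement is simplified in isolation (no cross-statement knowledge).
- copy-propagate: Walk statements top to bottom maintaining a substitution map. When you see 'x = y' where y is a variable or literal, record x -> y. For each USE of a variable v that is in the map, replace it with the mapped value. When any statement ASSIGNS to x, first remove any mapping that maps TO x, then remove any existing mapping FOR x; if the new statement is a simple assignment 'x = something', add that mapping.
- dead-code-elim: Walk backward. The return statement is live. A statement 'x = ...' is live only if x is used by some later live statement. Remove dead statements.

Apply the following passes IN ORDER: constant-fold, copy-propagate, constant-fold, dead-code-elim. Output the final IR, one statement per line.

Answer: return 0

Derivation:
Initial IR:
  x = 5
  b = 6
  v = x * b
  c = 3
  u = x * 0
  d = x * 0
  return d
After constant-fold (7 stmts):
  x = 5
  b = 6
  v = x * b
  c = 3
  u = 0
  d = 0
  return d
After copy-propagate (7 stmts):
  x = 5
  b = 6
  v = 5 * 6
  c = 3
  u = 0
  d = 0
  return 0
After constant-fold (7 stmts):
  x = 5
  b = 6
  v = 30
  c = 3
  u = 0
  d = 0
  return 0
After dead-code-elim (1 stmts):
  return 0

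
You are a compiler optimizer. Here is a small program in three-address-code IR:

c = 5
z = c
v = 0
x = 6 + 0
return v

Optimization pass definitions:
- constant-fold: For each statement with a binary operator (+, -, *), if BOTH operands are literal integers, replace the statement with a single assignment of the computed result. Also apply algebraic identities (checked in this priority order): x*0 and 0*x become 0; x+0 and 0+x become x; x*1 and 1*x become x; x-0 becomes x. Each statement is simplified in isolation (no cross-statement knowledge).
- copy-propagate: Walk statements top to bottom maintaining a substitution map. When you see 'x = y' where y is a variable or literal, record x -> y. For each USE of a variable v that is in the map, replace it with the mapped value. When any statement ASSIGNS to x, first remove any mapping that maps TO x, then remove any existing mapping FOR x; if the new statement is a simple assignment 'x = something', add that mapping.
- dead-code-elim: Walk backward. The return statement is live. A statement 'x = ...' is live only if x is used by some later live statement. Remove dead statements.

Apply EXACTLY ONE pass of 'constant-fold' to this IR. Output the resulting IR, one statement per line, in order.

Applying constant-fold statement-by-statement:
  [1] c = 5  (unchanged)
  [2] z = c  (unchanged)
  [3] v = 0  (unchanged)
  [4] x = 6 + 0  -> x = 6
  [5] return v  (unchanged)
Result (5 stmts):
  c = 5
  z = c
  v = 0
  x = 6
  return v

Answer: c = 5
z = c
v = 0
x = 6
return v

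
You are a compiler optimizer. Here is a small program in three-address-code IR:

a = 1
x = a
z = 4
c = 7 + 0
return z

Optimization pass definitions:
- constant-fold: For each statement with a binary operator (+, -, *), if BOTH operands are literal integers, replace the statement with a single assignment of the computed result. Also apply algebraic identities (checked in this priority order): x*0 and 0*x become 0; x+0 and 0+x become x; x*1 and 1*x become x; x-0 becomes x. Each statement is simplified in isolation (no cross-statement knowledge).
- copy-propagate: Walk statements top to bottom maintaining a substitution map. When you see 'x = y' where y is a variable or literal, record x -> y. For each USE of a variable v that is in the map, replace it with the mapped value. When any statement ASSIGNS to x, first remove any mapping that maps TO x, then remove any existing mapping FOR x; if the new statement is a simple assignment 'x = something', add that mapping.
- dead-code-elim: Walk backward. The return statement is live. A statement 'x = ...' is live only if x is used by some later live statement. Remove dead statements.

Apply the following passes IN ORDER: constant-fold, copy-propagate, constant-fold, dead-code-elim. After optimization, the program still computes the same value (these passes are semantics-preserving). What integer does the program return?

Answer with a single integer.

Answer: 4

Derivation:
Initial IR:
  a = 1
  x = a
  z = 4
  c = 7 + 0
  return z
After constant-fold (5 stmts):
  a = 1
  x = a
  z = 4
  c = 7
  return z
After copy-propagate (5 stmts):
  a = 1
  x = 1
  z = 4
  c = 7
  return 4
After constant-fold (5 stmts):
  a = 1
  x = 1
  z = 4
  c = 7
  return 4
After dead-code-elim (1 stmts):
  return 4
Evaluate:
  a = 1  =>  a = 1
  x = a  =>  x = 1
  z = 4  =>  z = 4
  c = 7 + 0  =>  c = 7
  return z = 4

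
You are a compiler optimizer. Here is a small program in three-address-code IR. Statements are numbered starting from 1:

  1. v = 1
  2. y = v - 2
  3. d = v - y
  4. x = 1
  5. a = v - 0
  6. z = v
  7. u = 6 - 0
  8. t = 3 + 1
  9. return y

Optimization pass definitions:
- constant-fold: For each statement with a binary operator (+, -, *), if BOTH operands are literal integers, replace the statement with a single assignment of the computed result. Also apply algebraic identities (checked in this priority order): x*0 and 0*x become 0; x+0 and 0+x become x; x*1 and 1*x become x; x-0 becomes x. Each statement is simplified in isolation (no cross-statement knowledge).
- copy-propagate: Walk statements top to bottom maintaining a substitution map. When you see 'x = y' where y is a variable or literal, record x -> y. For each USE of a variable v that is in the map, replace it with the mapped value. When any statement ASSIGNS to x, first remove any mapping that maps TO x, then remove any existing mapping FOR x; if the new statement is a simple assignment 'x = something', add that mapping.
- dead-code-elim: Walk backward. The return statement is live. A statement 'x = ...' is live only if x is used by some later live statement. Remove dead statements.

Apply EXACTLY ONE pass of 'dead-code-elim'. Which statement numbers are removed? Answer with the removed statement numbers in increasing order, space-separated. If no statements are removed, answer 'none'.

Answer: 3 4 5 6 7 8

Derivation:
Backward liveness scan:
Stmt 1 'v = 1': KEEP (v is live); live-in = []
Stmt 2 'y = v - 2': KEEP (y is live); live-in = ['v']
Stmt 3 'd = v - y': DEAD (d not in live set ['y'])
Stmt 4 'x = 1': DEAD (x not in live set ['y'])
Stmt 5 'a = v - 0': DEAD (a not in live set ['y'])
Stmt 6 'z = v': DEAD (z not in live set ['y'])
Stmt 7 'u = 6 - 0': DEAD (u not in live set ['y'])
Stmt 8 't = 3 + 1': DEAD (t not in live set ['y'])
Stmt 9 'return y': KEEP (return); live-in = ['y']
Removed statement numbers: [3, 4, 5, 6, 7, 8]
Surviving IR:
  v = 1
  y = v - 2
  return y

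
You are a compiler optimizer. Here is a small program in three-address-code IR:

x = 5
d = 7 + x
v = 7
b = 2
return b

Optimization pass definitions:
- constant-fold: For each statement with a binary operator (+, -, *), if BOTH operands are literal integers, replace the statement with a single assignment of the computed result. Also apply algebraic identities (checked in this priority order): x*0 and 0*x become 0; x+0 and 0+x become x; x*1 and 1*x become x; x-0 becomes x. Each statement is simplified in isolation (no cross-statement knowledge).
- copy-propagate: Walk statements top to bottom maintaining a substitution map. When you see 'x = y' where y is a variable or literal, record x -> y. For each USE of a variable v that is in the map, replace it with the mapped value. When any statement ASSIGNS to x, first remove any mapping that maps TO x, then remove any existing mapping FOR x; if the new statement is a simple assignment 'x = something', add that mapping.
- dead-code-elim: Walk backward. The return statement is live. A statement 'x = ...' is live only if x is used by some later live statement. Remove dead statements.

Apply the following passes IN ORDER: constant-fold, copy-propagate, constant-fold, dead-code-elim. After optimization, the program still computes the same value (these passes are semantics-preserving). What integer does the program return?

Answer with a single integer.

Answer: 2

Derivation:
Initial IR:
  x = 5
  d = 7 + x
  v = 7
  b = 2
  return b
After constant-fold (5 stmts):
  x = 5
  d = 7 + x
  v = 7
  b = 2
  return b
After copy-propagate (5 stmts):
  x = 5
  d = 7 + 5
  v = 7
  b = 2
  return 2
After constant-fold (5 stmts):
  x = 5
  d = 12
  v = 7
  b = 2
  return 2
After dead-code-elim (1 stmts):
  return 2
Evaluate:
  x = 5  =>  x = 5
  d = 7 + x  =>  d = 12
  v = 7  =>  v = 7
  b = 2  =>  b = 2
  return b = 2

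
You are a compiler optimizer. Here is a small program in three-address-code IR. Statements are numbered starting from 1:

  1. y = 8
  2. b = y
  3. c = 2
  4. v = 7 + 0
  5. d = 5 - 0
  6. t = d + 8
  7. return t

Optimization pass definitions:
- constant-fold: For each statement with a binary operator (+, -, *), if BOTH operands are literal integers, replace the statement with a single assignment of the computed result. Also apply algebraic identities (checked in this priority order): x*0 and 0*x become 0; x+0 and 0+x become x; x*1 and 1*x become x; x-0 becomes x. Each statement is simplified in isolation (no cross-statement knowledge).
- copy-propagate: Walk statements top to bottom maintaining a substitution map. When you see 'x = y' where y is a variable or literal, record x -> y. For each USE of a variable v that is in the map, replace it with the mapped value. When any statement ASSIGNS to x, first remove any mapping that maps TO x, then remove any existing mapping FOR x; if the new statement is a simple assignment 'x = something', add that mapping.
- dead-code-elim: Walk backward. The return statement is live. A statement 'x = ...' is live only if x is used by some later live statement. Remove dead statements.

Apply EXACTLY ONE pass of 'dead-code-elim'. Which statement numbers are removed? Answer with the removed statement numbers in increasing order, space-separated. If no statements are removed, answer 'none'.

Answer: 1 2 3 4

Derivation:
Backward liveness scan:
Stmt 1 'y = 8': DEAD (y not in live set [])
Stmt 2 'b = y': DEAD (b not in live set [])
Stmt 3 'c = 2': DEAD (c not in live set [])
Stmt 4 'v = 7 + 0': DEAD (v not in live set [])
Stmt 5 'd = 5 - 0': KEEP (d is live); live-in = []
Stmt 6 't = d + 8': KEEP (t is live); live-in = ['d']
Stmt 7 'return t': KEEP (return); live-in = ['t']
Removed statement numbers: [1, 2, 3, 4]
Surviving IR:
  d = 5 - 0
  t = d + 8
  return t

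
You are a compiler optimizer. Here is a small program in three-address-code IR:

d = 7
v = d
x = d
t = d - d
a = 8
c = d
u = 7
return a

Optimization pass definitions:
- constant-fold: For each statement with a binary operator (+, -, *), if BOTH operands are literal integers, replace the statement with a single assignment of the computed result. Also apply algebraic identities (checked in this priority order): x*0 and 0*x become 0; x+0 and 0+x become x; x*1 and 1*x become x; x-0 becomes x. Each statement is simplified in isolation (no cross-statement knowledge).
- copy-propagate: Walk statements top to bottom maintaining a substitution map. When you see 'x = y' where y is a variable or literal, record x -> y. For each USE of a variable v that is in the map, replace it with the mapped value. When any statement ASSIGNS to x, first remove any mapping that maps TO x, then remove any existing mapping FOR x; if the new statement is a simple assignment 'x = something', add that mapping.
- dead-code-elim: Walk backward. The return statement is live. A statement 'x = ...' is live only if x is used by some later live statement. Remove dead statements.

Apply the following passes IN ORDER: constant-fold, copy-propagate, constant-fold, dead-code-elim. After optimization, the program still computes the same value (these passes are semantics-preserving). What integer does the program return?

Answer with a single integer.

Initial IR:
  d = 7
  v = d
  x = d
  t = d - d
  a = 8
  c = d
  u = 7
  return a
After constant-fold (8 stmts):
  d = 7
  v = d
  x = d
  t = d - d
  a = 8
  c = d
  u = 7
  return a
After copy-propagate (8 stmts):
  d = 7
  v = 7
  x = 7
  t = 7 - 7
  a = 8
  c = 7
  u = 7
  return 8
After constant-fold (8 stmts):
  d = 7
  v = 7
  x = 7
  t = 0
  a = 8
  c = 7
  u = 7
  return 8
After dead-code-elim (1 stmts):
  return 8
Evaluate:
  d = 7  =>  d = 7
  v = d  =>  v = 7
  x = d  =>  x = 7
  t = d - d  =>  t = 0
  a = 8  =>  a = 8
  c = d  =>  c = 7
  u = 7  =>  u = 7
  return a = 8

Answer: 8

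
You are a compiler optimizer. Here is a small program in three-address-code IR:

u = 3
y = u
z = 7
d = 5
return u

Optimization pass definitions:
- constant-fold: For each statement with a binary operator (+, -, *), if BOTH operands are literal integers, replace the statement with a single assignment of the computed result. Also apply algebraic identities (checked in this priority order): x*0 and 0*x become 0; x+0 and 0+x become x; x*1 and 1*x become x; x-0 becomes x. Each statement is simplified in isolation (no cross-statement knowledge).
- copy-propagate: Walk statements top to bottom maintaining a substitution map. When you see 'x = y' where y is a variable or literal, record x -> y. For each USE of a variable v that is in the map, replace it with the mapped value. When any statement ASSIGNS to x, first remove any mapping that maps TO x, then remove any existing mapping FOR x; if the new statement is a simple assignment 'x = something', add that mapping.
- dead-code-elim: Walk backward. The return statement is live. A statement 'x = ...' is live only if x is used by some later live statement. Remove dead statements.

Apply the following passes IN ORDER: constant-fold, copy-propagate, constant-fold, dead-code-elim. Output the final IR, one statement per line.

Answer: return 3

Derivation:
Initial IR:
  u = 3
  y = u
  z = 7
  d = 5
  return u
After constant-fold (5 stmts):
  u = 3
  y = u
  z = 7
  d = 5
  return u
After copy-propagate (5 stmts):
  u = 3
  y = 3
  z = 7
  d = 5
  return 3
After constant-fold (5 stmts):
  u = 3
  y = 3
  z = 7
  d = 5
  return 3
After dead-code-elim (1 stmts):
  return 3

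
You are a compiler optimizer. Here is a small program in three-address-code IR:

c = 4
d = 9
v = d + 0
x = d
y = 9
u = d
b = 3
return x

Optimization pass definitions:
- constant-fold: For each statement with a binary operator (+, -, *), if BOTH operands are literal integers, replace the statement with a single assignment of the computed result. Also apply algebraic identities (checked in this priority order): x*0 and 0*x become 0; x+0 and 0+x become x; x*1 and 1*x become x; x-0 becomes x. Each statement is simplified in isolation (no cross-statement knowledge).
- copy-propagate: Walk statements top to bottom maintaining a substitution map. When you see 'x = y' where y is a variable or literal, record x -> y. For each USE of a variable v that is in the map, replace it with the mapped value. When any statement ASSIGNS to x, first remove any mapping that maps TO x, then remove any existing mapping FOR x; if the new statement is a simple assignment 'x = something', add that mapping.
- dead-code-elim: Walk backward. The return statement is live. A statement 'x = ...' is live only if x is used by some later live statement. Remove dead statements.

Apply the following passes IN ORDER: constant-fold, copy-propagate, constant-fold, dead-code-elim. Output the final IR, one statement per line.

Initial IR:
  c = 4
  d = 9
  v = d + 0
  x = d
  y = 9
  u = d
  b = 3
  return x
After constant-fold (8 stmts):
  c = 4
  d = 9
  v = d
  x = d
  y = 9
  u = d
  b = 3
  return x
After copy-propagate (8 stmts):
  c = 4
  d = 9
  v = 9
  x = 9
  y = 9
  u = 9
  b = 3
  return 9
After constant-fold (8 stmts):
  c = 4
  d = 9
  v = 9
  x = 9
  y = 9
  u = 9
  b = 3
  return 9
After dead-code-elim (1 stmts):
  return 9

Answer: return 9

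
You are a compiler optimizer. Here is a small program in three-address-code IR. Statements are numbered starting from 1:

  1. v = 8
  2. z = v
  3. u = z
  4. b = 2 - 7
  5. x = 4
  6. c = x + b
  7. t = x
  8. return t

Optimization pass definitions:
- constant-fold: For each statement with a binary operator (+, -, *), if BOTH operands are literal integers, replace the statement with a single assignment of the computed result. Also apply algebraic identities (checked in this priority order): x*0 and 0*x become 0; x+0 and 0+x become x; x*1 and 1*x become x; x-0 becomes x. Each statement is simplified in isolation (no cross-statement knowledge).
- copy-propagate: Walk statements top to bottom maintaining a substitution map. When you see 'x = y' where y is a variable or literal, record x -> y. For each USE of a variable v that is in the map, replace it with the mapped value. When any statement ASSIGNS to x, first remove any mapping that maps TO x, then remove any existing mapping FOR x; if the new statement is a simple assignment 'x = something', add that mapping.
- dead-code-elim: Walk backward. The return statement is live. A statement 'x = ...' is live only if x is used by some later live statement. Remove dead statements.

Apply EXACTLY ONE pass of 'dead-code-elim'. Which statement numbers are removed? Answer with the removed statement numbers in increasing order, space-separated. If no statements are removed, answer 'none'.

Backward liveness scan:
Stmt 1 'v = 8': DEAD (v not in live set [])
Stmt 2 'z = v': DEAD (z not in live set [])
Stmt 3 'u = z': DEAD (u not in live set [])
Stmt 4 'b = 2 - 7': DEAD (b not in live set [])
Stmt 5 'x = 4': KEEP (x is live); live-in = []
Stmt 6 'c = x + b': DEAD (c not in live set ['x'])
Stmt 7 't = x': KEEP (t is live); live-in = ['x']
Stmt 8 'return t': KEEP (return); live-in = ['t']
Removed statement numbers: [1, 2, 3, 4, 6]
Surviving IR:
  x = 4
  t = x
  return t

Answer: 1 2 3 4 6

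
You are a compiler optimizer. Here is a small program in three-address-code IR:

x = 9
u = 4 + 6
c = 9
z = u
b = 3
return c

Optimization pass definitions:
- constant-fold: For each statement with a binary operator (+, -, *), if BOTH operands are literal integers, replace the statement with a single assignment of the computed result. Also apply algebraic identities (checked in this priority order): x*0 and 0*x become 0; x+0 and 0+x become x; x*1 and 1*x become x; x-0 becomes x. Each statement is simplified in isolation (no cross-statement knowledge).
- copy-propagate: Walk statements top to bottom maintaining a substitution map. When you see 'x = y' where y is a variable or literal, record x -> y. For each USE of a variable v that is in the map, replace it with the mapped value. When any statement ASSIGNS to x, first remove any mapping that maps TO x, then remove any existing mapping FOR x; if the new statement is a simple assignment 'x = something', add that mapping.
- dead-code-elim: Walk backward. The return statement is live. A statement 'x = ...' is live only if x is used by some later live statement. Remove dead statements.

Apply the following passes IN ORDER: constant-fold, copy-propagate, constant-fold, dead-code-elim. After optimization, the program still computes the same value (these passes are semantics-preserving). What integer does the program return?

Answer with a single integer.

Initial IR:
  x = 9
  u = 4 + 6
  c = 9
  z = u
  b = 3
  return c
After constant-fold (6 stmts):
  x = 9
  u = 10
  c = 9
  z = u
  b = 3
  return c
After copy-propagate (6 stmts):
  x = 9
  u = 10
  c = 9
  z = 10
  b = 3
  return 9
After constant-fold (6 stmts):
  x = 9
  u = 10
  c = 9
  z = 10
  b = 3
  return 9
After dead-code-elim (1 stmts):
  return 9
Evaluate:
  x = 9  =>  x = 9
  u = 4 + 6  =>  u = 10
  c = 9  =>  c = 9
  z = u  =>  z = 10
  b = 3  =>  b = 3
  return c = 9

Answer: 9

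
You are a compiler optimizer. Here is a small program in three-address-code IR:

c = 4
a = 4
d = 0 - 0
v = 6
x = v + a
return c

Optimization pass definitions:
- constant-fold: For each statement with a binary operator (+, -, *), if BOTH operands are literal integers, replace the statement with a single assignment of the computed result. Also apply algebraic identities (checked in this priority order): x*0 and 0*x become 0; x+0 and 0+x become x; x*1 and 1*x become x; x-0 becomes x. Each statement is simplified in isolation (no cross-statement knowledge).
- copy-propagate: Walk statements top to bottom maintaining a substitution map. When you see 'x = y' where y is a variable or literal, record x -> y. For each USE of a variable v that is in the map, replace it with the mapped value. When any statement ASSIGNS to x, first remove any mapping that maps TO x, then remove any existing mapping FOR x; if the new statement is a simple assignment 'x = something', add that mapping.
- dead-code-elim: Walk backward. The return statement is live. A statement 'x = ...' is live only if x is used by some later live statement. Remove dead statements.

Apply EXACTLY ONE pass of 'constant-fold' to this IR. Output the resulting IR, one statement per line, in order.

Answer: c = 4
a = 4
d = 0
v = 6
x = v + a
return c

Derivation:
Applying constant-fold statement-by-statement:
  [1] c = 4  (unchanged)
  [2] a = 4  (unchanged)
  [3] d = 0 - 0  -> d = 0
  [4] v = 6  (unchanged)
  [5] x = v + a  (unchanged)
  [6] return c  (unchanged)
Result (6 stmts):
  c = 4
  a = 4
  d = 0
  v = 6
  x = v + a
  return c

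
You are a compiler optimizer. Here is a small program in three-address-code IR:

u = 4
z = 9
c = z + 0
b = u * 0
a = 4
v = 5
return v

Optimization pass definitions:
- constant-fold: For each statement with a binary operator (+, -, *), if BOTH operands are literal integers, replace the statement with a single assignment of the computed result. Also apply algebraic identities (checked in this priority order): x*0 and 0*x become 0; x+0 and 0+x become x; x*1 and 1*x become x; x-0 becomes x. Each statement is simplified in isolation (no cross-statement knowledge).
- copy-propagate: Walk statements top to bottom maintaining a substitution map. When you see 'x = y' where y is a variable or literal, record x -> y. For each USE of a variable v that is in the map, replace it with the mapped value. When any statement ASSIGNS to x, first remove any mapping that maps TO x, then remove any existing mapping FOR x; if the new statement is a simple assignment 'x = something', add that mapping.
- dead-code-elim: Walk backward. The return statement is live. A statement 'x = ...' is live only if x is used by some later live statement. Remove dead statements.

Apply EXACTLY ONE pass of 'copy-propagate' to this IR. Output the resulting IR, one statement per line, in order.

Applying copy-propagate statement-by-statement:
  [1] u = 4  (unchanged)
  [2] z = 9  (unchanged)
  [3] c = z + 0  -> c = 9 + 0
  [4] b = u * 0  -> b = 4 * 0
  [5] a = 4  (unchanged)
  [6] v = 5  (unchanged)
  [7] return v  -> return 5
Result (7 stmts):
  u = 4
  z = 9
  c = 9 + 0
  b = 4 * 0
  a = 4
  v = 5
  return 5

Answer: u = 4
z = 9
c = 9 + 0
b = 4 * 0
a = 4
v = 5
return 5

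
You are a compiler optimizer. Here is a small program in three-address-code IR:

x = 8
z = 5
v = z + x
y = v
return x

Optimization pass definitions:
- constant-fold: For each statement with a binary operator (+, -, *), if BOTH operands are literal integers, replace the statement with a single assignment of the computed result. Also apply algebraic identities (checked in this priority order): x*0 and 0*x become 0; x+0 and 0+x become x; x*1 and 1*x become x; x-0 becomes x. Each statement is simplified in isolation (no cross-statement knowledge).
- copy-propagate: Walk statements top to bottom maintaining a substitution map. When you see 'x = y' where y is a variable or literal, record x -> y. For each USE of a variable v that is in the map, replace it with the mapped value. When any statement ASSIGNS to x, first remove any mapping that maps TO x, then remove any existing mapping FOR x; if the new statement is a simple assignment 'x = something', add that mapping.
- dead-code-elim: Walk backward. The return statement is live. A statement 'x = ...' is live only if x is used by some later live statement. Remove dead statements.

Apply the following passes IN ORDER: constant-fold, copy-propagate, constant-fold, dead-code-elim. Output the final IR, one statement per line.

Initial IR:
  x = 8
  z = 5
  v = z + x
  y = v
  return x
After constant-fold (5 stmts):
  x = 8
  z = 5
  v = z + x
  y = v
  return x
After copy-propagate (5 stmts):
  x = 8
  z = 5
  v = 5 + 8
  y = v
  return 8
After constant-fold (5 stmts):
  x = 8
  z = 5
  v = 13
  y = v
  return 8
After dead-code-elim (1 stmts):
  return 8

Answer: return 8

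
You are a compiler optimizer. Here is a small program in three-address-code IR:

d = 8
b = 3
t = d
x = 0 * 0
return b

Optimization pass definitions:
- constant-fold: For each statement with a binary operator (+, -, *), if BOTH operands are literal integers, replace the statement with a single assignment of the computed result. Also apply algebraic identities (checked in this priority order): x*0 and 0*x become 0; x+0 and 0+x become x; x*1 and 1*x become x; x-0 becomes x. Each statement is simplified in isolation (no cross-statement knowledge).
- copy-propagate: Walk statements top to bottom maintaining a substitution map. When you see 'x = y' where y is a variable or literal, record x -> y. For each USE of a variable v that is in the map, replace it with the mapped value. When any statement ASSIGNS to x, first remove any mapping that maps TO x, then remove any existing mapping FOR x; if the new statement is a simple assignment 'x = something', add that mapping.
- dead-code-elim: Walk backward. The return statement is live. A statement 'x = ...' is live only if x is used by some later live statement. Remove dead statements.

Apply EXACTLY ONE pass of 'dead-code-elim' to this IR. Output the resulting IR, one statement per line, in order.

Answer: b = 3
return b

Derivation:
Applying dead-code-elim statement-by-statement:
  [5] return b  -> KEEP (return); live=['b']
  [4] x = 0 * 0  -> DEAD (x not live)
  [3] t = d  -> DEAD (t not live)
  [2] b = 3  -> KEEP; live=[]
  [1] d = 8  -> DEAD (d not live)
Result (2 stmts):
  b = 3
  return b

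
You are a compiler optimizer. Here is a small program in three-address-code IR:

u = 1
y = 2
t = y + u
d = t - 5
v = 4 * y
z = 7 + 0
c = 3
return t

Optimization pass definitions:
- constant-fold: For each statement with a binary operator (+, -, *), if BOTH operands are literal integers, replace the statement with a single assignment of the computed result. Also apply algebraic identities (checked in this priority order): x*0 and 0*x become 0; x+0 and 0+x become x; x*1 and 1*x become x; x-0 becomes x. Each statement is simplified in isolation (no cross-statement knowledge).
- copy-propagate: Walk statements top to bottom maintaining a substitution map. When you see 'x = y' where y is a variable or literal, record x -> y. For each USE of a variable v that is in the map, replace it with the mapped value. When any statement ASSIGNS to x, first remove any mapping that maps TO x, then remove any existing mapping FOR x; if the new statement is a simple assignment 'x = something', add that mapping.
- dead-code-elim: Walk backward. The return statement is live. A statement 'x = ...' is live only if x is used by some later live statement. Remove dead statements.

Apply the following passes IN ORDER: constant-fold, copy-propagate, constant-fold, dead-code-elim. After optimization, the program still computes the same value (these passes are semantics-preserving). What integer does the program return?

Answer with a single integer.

Answer: 3

Derivation:
Initial IR:
  u = 1
  y = 2
  t = y + u
  d = t - 5
  v = 4 * y
  z = 7 + 0
  c = 3
  return t
After constant-fold (8 stmts):
  u = 1
  y = 2
  t = y + u
  d = t - 5
  v = 4 * y
  z = 7
  c = 3
  return t
After copy-propagate (8 stmts):
  u = 1
  y = 2
  t = 2 + 1
  d = t - 5
  v = 4 * 2
  z = 7
  c = 3
  return t
After constant-fold (8 stmts):
  u = 1
  y = 2
  t = 3
  d = t - 5
  v = 8
  z = 7
  c = 3
  return t
After dead-code-elim (2 stmts):
  t = 3
  return t
Evaluate:
  u = 1  =>  u = 1
  y = 2  =>  y = 2
  t = y + u  =>  t = 3
  d = t - 5  =>  d = -2
  v = 4 * y  =>  v = 8
  z = 7 + 0  =>  z = 7
  c = 3  =>  c = 3
  return t = 3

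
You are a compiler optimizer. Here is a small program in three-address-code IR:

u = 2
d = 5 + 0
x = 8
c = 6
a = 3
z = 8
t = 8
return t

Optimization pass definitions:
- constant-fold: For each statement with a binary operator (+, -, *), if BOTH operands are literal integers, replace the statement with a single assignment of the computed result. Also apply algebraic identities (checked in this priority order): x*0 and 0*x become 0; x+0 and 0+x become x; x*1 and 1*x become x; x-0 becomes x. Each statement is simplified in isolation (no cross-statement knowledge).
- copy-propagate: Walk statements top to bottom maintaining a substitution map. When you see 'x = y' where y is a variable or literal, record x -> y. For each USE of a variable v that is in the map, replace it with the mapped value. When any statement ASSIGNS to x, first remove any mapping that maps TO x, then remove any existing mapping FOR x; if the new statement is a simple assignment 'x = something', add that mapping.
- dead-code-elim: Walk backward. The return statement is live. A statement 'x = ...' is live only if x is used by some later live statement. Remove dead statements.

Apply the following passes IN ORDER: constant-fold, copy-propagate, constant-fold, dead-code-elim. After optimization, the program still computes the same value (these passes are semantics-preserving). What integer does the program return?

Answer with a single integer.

Initial IR:
  u = 2
  d = 5 + 0
  x = 8
  c = 6
  a = 3
  z = 8
  t = 8
  return t
After constant-fold (8 stmts):
  u = 2
  d = 5
  x = 8
  c = 6
  a = 3
  z = 8
  t = 8
  return t
After copy-propagate (8 stmts):
  u = 2
  d = 5
  x = 8
  c = 6
  a = 3
  z = 8
  t = 8
  return 8
After constant-fold (8 stmts):
  u = 2
  d = 5
  x = 8
  c = 6
  a = 3
  z = 8
  t = 8
  return 8
After dead-code-elim (1 stmts):
  return 8
Evaluate:
  u = 2  =>  u = 2
  d = 5 + 0  =>  d = 5
  x = 8  =>  x = 8
  c = 6  =>  c = 6
  a = 3  =>  a = 3
  z = 8  =>  z = 8
  t = 8  =>  t = 8
  return t = 8

Answer: 8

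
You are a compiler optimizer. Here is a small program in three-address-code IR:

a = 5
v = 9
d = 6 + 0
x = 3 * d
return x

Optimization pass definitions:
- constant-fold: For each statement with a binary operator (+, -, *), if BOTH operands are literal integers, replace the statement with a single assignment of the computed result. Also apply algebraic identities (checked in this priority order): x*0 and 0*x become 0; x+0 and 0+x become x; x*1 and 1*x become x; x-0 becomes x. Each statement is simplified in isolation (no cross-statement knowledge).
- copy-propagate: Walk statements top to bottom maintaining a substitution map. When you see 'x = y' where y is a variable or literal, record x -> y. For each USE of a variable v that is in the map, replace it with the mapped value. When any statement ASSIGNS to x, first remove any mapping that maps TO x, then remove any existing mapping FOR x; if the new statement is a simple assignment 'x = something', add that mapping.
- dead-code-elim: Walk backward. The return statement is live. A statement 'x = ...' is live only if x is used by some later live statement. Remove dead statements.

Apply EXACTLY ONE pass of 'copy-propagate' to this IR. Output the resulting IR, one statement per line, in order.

Applying copy-propagate statement-by-statement:
  [1] a = 5  (unchanged)
  [2] v = 9  (unchanged)
  [3] d = 6 + 0  (unchanged)
  [4] x = 3 * d  (unchanged)
  [5] return x  (unchanged)
Result (5 stmts):
  a = 5
  v = 9
  d = 6 + 0
  x = 3 * d
  return x

Answer: a = 5
v = 9
d = 6 + 0
x = 3 * d
return x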